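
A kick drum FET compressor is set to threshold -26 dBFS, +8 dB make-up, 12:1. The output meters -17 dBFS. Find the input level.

Remove make-up: -17 − 8 = -25 dBFS.
Post-compression overshoot = -25 − (-26) = 1 dB.
Undo the ratio: input overshoot = 1 × 12 = 12 dB, giving input = -14 dBFS.

-14 dBFS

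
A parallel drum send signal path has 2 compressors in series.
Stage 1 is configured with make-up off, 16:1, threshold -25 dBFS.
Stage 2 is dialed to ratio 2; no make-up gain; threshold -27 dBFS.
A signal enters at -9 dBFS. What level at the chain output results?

-25.5 dBFS

Stage 1: 16 dB above -25 dBFS, reduced 16:1 to 1 dB above → -24 dBFS.
Stage 2: overshoot 3 dB → 3/2 = 1.5 dB → -25.5 dBFS.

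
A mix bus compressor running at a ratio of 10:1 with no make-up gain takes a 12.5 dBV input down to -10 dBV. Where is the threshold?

Gain reduction = 12.5 − (-10) = 22.5 dB; output overshoot = GR / (R − 1) = 22.5 / 9 = 2.5 dB.
Threshold = output − output overshoot = -10 − 2.5 = -12.5 dBV.

-12.5 dBV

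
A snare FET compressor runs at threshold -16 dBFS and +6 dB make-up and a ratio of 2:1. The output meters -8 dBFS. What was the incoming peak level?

-12 dBFS

Remove make-up: -8 − 6 = -14 dBFS.
That's 2 dB above the -16 dBFS threshold.
Input overshoot = R × output overshoot = 4 dB → input = -16 + 4 = -12 dBFS.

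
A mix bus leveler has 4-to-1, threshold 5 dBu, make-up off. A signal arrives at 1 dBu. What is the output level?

1 dBu

1 dBu is 4 dB below the 5 dBu threshold, so no gain reduction is applied.
Output = input = 1 dBu.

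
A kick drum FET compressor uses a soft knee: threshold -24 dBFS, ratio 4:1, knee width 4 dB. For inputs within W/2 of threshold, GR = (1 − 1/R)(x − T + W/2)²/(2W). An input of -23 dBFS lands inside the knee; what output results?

-23.84375 dBFS

x − T + W/2 = -23 − (-24) + 2 = 3.
GR = (1 − 1/4) × 3² / 8 = 0.75 × 9 / 8 = 0.84375 dB.
Output = -23 − 0.84375 = -23.84375 dBFS.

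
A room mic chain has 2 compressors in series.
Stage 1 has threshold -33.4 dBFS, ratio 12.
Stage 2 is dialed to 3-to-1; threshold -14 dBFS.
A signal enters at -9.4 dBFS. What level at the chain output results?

-31.4 dBFS

Stage 1: -9.4 dBFS is 24 dB over -33.4 dBFS; at 12:1 that becomes 2 dB over, giving -31.4 dBFS.
Stage 2: -31.4 dBFS ≤ -14 dBFS, so stage 2 doesn't engage; output -31.4 dBFS.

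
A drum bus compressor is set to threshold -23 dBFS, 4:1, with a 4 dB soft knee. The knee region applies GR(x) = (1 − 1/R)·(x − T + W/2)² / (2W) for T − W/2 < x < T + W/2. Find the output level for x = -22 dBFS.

-22.84375 dBFS

x − T + W/2 = -22 − (-23) + 2 = 3.
GR = (1 − 1/4) × 3² / 8 = 0.75 × 9 / 8 = 0.84375 dB.
Output = -22 − 0.84375 = -22.84375 dBFS.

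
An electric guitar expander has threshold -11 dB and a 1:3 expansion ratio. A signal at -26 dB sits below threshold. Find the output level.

-56 dB

Below threshold, a 1:3 expander applies gain = (3−1)×(T − x) of attenuation.
(3−1) × 15 = 30 dB, so output = -26 − 30 = -56 dB.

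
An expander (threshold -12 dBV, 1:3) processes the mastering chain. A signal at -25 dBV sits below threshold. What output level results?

-51 dBV

The input is 13 dB below the -12 dBV threshold.
A 1:3 expander multiplies undershoot by 3: 13 × 3 = 39 dB below threshold.
Output = -12 − 39 = -51 dBV.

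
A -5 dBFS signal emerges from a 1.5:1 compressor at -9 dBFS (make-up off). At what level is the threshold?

-17 dBFS

Gain reduction = -5 − (-9) = 4 dB; output overshoot = GR / (R − 1) = 4 / 0.5 = 8 dB.
Threshold = output − output overshoot = -9 − 8 = -17 dBFS.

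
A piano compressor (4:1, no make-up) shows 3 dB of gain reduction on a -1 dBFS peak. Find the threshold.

-5 dBFS

Gain reduction = -1 − (-4) = 3 dB; output overshoot = GR / (R − 1) = 3 / 3 = 1 dB.
Threshold = output − output overshoot = -4 − 1 = -5 dBFS.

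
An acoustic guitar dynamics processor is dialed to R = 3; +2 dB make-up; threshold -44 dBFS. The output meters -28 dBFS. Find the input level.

-2 dBFS

Stripping the +2 dB make-up gives -30 dBFS at the gain stage.
Post-compression overshoot = -30 − (-44) = 14 dB.
Before 3:1 compression the overshoot was 14 × 3 = 42 dB, so input = -44 + 42 = -2 dBFS.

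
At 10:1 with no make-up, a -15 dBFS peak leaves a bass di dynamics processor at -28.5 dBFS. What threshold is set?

-30 dBFS

Gain reduction = -15 − (-28.5) = 13.5 dB; output overshoot = GR / (R − 1) = 13.5 / 9 = 1.5 dB.
Threshold = output − output overshoot = -28.5 − 1.5 = -30 dBFS.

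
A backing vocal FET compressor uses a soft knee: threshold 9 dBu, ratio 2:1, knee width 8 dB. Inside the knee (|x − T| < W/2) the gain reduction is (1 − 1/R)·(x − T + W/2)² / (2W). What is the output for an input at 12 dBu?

x − T + W/2 = 12 − 9 + 4 = 7.
GR = (1 − 1/2) × 7² / 16 = 0.5 × 49 / 16 = 1.53125 dB.
Output = 12 − 1.53125 = 10.46875 dBu.

10.46875 dBu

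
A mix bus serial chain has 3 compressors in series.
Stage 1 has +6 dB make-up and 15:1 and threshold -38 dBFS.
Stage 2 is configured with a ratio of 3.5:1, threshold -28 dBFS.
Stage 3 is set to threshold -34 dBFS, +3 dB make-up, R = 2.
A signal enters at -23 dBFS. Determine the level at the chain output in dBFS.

Stage 1: 15 dB above -38 dBFS, reduced 15:1 to 1 dB above → -37 dBFS; +6 dB make-up → -31 dBFS.
Stage 2: -31 dBFS ≤ -28 dBFS, so stage 2 doesn't engage; output -31 dBFS.
Stage 3: overshoot 3 dB → 3/2 = 1.5 dB → -32.5 dBFS; +3 dB make-up → -29.5 dBFS.

-29.5 dBFS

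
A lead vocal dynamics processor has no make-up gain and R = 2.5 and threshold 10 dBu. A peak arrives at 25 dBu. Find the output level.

Overshoot: 25 − 10 = 15 dB.
At 2.5:1 the overshoot is divided by 2.5, leaving 6 dB above threshold.
That puts the output at 16 dBu.

16 dBu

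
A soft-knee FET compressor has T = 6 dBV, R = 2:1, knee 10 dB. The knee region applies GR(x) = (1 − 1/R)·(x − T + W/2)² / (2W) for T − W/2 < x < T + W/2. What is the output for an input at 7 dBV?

x − T + W/2 = 7 − 6 + 5 = 6.
GR = (1 − 1/2) × 6² / 20 = 0.5 × 36 / 20 = 0.9 dB.
Output = 7 − 0.9 = 6.1 dBV.

6.1 dBV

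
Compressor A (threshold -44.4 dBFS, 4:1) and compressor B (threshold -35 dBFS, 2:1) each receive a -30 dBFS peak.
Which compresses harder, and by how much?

A, by 8.3 dB

A: GR = 14.4 − 14.4/4 = 10.8 dB.
B: GR = 5 − 5/2 = 2.5 dB.
A applies 8.3 dB more gain reduction.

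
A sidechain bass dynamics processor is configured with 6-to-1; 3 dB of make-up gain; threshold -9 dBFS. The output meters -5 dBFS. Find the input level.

-3 dBFS

Remove make-up: -5 − 3 = -8 dBFS.
That's 1 dB above the -9 dBFS threshold.
Undo the ratio: input overshoot = 1 × 6 = 6 dB, giving input = -3 dBFS.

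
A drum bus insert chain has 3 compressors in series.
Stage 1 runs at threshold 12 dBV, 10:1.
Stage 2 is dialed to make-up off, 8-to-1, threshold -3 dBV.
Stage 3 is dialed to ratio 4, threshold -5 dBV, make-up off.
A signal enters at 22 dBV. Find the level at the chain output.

-4 dBV

Stage 1: 10 dB above 12 dBV, reduced 10:1 to 1 dB above → 13 dBV.
Stage 2: 13 dBV is 16 dB over -3 dBV; at 8:1 that becomes 2 dB over, giving -1 dBV.
Stage 3: 4 dB above -5 dBV, reduced 4:1 to 1 dB above → -4 dBV.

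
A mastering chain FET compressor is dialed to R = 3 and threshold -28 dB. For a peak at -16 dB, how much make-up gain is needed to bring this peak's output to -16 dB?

8 dB

The peak compresses to -28 + 12/3 = -24 dB.
To reach -16 dB requires -16 − (-24) = 8 dB of make-up.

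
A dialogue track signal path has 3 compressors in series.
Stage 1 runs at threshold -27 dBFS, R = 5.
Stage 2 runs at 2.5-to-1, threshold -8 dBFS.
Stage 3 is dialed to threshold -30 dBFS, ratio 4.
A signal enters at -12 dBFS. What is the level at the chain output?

Stage 1: 15 dB above -27 dBFS, reduced 5:1 to 3 dB above → -24 dBFS.
Stage 2: below threshold (-24 ≤ -8); passes unchanged; output -24 dBFS.
Stage 3: -24 dBFS is 6 dB over -30 dBFS; at 4:1 that becomes 1.5 dB over, giving -28.5 dBFS.

-28.5 dBFS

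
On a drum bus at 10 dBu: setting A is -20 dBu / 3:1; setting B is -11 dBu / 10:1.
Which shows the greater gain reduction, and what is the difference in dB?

A: GR = 30 − 30/3 = 20 dB.
B: GR = 21 − 21/10 = 18.9 dB.
Difference: 1.1 dB in favour of A.

A, by 1.1 dB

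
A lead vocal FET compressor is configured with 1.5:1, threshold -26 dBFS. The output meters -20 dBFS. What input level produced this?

Post-compression overshoot = -20 − (-26) = 6 dB.
Input overshoot = R × output overshoot = 9 dB → input = -26 + 9 = -17 dBFS.

-17 dBFS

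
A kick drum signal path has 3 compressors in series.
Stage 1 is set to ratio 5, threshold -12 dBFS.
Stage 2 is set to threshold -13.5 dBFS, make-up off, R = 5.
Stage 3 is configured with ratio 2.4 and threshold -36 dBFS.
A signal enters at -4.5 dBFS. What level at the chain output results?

Stage 1: -4.5 dBFS is 7.5 dB over -12 dBFS; at 5:1 that becomes 1.5 dB over, giving -10.5 dBFS.
Stage 2: -10.5 dBFS is 3 dB over -13.5 dBFS; at 5:1 that becomes 0.6 dB over, giving -12.9 dBFS.
Stage 3: overshoot 23.1 dB → 23.1/2.4 = 9.625 dB → -26.375 dBFS.

-26.375 dBFS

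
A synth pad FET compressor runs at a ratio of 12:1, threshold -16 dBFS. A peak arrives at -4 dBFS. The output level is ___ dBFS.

-15 dBFS

The input is 12 dB above the -16 dBFS threshold.
The 12 dB excess becomes 1 dB after 12:1 reduction.
So the level is -16 + 1 = -15 dBFS.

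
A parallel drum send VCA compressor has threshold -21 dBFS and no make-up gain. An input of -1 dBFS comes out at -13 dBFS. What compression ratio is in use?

Input overshoot = -1 − (-21) = 20 dB; output overshoot = -13 − (-21) = 8 dB.
Ratio = 20 / 8 = 2.5.

2.5:1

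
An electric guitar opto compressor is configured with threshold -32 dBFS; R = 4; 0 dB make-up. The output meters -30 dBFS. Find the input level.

-24 dBFS

That's 2 dB above the -32 dBFS threshold.
Undo the ratio: input overshoot = 2 × 4 = 8 dB, giving input = -24 dBFS.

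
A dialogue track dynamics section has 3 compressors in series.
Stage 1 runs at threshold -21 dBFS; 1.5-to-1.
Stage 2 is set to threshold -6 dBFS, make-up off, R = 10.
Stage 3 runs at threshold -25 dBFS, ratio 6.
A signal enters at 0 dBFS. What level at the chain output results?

-22 dBFS

Stage 1: 21 dB above -21 dBFS, reduced 1.5:1 to 14 dB above → -7 dBFS.
Stage 2: -7 dBFS ≤ -6 dBFS, so stage 2 doesn't engage; output -7 dBFS.
Stage 3: 18 dB above -25 dBFS, reduced 6:1 to 3 dB above → -22 dBFS.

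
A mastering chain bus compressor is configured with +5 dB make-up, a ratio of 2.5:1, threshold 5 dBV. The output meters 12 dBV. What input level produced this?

10 dBV

Before make-up, the level was 12 − 5 = 7 dBV.
Post-compression overshoot = 7 − 5 = 2 dB.
Undo the ratio: input overshoot = 2 × 2.5 = 5 dB, giving input = 10 dBV.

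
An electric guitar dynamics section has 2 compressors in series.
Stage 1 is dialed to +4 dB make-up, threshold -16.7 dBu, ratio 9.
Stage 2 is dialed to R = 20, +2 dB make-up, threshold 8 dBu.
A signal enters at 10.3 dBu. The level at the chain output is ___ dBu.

-7.7 dBu

Stage 1: overshoot 27 dB → 27/9 = 3 dB → -13.7 dBu; +4 dB make-up → -9.7 dBu.
Stage 2: -9.7 dBu ≤ 8 dBu, so stage 2 doesn't engage; make-up brings it to -7.7 dBu.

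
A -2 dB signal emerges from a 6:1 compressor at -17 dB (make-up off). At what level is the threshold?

Input is 18 dB above T (since output overshoot × R = input overshoot: (-17 − T)·6 = -2 − T gives T = -20 dB).
Check: -20 + (-2 − (-20))/6 = -20 + 3 = -17 dB. ✓

-20 dB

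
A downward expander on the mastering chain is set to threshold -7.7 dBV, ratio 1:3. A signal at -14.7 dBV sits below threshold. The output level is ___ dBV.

-28.7 dBV

Undershoot = (-7.7) − (-14.7) = 7 dB.
At 1:3, that expands to 21 dB under threshold.
Output = -7.7 − 21 = -28.7 dBV.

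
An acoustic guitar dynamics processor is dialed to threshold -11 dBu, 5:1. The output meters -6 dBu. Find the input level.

14 dBu

Post-compression overshoot = -6 − (-11) = 5 dB.
Input overshoot = R × output overshoot = 25 dB → input = -11 + 25 = 14 dBu.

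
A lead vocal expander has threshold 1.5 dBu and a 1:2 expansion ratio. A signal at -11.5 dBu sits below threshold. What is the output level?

-24.5 dBu

Undershoot = 1.5 − (-11.5) = 13 dB.
At 1:2, that expands to 26 dB under threshold.
Output = 1.5 − 26 = -24.5 dBu.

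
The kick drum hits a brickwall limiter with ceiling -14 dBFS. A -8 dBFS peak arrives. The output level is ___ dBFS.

-14 dBFS

The limiter clamps the peak to its -14 dBFS ceiling.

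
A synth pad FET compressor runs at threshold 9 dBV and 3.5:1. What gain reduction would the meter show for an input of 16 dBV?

The signal is 7 dB above threshold.
A 3.5:1 ratio leaves 2 dB of that excess.
Gain reduction = 7 − 2 = 5 dB.

5 dB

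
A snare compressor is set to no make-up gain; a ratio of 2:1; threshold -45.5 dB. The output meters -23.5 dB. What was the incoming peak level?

That's 22 dB above the -45.5 dB threshold.
Undo the ratio: input overshoot = 22 × 2 = 44 dB, giving input = -1.5 dB.

-1.5 dB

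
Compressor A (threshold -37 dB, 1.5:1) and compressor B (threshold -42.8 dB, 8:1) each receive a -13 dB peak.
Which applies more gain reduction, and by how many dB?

B, by 18.075 dB

A: GR = 24 − 24/1.5 = 8 dB.
B: GR = 29.8 − 29.8/8 = 26.075 dB.
B reduces 18.075 dB more.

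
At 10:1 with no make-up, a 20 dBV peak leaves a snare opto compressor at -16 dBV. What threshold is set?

-20 dBV

Let T be the threshold. Output overshoot = (input overshoot)/R, so -16 − T = (20 − T)/10.
10·(-16 − T) = 20 − T → 9·T = -160 − 20 = -180.
T = -180/9 = -20 dBV.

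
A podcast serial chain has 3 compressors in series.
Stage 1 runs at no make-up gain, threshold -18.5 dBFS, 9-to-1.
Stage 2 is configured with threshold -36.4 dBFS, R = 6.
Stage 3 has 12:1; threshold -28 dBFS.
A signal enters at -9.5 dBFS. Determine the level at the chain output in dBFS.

-33.25 dBFS

Stage 1: -9.5 dBFS is 9 dB over -18.5 dBFS; at 9:1 that becomes 1 dB over, giving -17.5 dBFS.
Stage 2: -17.5 dBFS is 18.9 dB over -36.4 dBFS; at 6:1 that becomes 3.15 dB over, giving -33.25 dBFS.
Stage 3: -33.25 dBFS is at or below the -28 dBFS threshold — no compression; output -33.25 dBFS.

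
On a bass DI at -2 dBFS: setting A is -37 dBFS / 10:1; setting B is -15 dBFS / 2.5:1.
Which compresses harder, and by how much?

A, by 23.7 dB

A: overshoot 35 dB → output overshoot 3.5 dB → GR 31.5 dB.
B: overshoot 13 dB → output overshoot 5.2 dB → GR 7.8 dB.
A reduces 23.7 dB more.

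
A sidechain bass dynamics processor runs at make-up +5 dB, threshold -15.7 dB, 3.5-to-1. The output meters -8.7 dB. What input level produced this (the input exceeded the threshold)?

-8.7 dB

Stripping the +5 dB make-up gives -13.7 dB at the gain stage.
The compressed level sits -13.7 − (-15.7) = 2 dB over threshold.
Input overshoot = R × output overshoot = 7 dB → input = -15.7 + 7 = -8.7 dB.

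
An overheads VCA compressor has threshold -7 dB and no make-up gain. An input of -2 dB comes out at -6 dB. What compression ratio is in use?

Input overshoot = -2 − (-7) = 5 dB; output overshoot = -6 − (-7) = 1 dB.
Ratio = 5 / 1 = 5.

5:1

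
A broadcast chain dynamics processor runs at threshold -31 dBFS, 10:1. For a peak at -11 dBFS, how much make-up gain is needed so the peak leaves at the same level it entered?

Overshoot 20 dB → 20/10 = 2 dB after compression, so the compressed level is -31 + 2 = -29 dBFS.
Make-up = target − compressed = -11 − (-29) = 18 dB.

18 dB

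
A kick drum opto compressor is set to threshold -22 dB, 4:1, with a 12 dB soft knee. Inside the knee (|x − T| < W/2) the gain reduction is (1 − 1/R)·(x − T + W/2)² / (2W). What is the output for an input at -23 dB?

-23.78125 dB

x − T + W/2 = -23 − (-22) + 6 = 5.
GR = (1 − 1/4) × 5² / 24 = 0.75 × 25 / 24 = 0.78125 dB.
Output = -23 − 0.78125 = -23.78125 dB.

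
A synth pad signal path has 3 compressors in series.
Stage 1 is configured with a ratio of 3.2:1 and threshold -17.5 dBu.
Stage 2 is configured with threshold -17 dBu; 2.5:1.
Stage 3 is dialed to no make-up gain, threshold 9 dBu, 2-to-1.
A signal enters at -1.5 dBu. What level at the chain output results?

-15.2 dBu

Stage 1: overshoot 16 dB → 16/3.2 = 5 dB → -12.5 dBu.
Stage 2: overshoot 4.5 dB → 4.5/2.5 = 1.8 dB → -15.2 dBu.
Stage 3: -15.2 dBu is at or below the 9 dBu threshold — no compression; output -15.2 dBu.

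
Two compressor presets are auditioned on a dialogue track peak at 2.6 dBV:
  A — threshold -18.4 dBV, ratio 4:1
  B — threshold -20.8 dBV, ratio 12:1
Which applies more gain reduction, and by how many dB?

B, by 5.7 dB

A: overshoot 21 dB → output overshoot 5.25 dB → GR 15.75 dB.
B: overshoot 23.4 dB → output overshoot 1.95 dB → GR 21.45 dB.
Difference: 5.7 dB in favour of B.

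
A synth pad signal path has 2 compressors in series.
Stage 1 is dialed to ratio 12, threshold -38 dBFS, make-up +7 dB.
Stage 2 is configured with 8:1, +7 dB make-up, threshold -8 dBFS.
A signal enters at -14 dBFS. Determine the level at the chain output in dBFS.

Stage 1: 24 dB above -38 dBFS, reduced 12:1 to 2 dB above → -36 dBFS; +7 dB make-up → -29 dBFS.
Stage 2: -29 dBFS is at or below the -8 dBFS threshold — no compression; make-up brings it to -22 dBFS.

-22 dBFS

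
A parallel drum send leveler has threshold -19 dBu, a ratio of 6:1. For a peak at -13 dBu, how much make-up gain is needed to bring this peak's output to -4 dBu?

14 dB

Without make-up, output = threshold + overshoot/6 = -19 + 1 = -18 dBu.
Gap to target: 14 dB.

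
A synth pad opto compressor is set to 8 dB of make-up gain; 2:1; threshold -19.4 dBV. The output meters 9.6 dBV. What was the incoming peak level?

Stripping the +8 dB make-up gives 1.6 dBV at the gain stage.
That's 21 dB above the -19.4 dBV threshold.
Input overshoot = R × output overshoot = 42 dB → input = -19.4 + 42 = 22.6 dBV.

22.6 dBV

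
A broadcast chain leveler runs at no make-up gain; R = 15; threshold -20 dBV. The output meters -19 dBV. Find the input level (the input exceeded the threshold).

That's 1 dB above the -20 dBV threshold.
Before 15:1 compression the overshoot was 1 × 15 = 15 dB, so input = -20 + 15 = -5 dBV.

-5 dBV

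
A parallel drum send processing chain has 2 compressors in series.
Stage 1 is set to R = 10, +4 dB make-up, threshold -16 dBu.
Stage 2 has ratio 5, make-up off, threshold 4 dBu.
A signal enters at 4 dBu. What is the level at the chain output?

Stage 1: 4 dBu is 20 dB over -16 dBu; at 10:1 that becomes 2 dB over, giving -14 dBu; +4 dB make-up → -10 dBu.
Stage 2: below threshold (-10 ≤ 4); passes unchanged; output -10 dBu.

-10 dBu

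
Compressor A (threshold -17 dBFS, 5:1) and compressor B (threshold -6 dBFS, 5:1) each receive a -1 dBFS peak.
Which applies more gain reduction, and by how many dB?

A, by 8.8 dB

A: 16 dB over, compressed to 3.2 dB over, so 12.8 dB of GR.
B: 5 dB over, compressed to 1 dB over, so 4 dB of GR.
A reduces 8.8 dB more.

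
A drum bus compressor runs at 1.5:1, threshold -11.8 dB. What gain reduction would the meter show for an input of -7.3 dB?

Overshoot = -7.3 − (-11.8) = 4.5 dB.
A 1.5:1 ratio leaves 3 dB of that excess.
So the signal is attenuated by 4.5 − 3 = 1.5 dB.

1.5 dB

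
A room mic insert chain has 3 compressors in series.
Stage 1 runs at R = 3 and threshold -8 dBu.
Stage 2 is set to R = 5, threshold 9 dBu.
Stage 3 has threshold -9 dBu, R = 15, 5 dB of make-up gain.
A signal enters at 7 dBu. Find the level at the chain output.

-3.6 dBu

Stage 1: 7 dBu is 15 dB over -8 dBu; at 3:1 that becomes 5 dB over, giving -3 dBu.
Stage 2: -3 dBu ≤ 9 dBu, so stage 2 doesn't engage; output -3 dBu.
Stage 3: overshoot 6 dB → 6/15 = 0.4 dB → -8.6 dBu; +5 dB make-up → -3.6 dBu.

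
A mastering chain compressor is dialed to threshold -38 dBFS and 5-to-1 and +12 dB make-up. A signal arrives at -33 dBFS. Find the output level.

-25 dBFS

Overshoot: -33 − (-38) = 5 dB.
5:1 compression reduces that to 5/5 = 1 dB over.
Output = -38 + 1 = -37 dBFS; make-up adds 12 dB, giving -25 dBFS.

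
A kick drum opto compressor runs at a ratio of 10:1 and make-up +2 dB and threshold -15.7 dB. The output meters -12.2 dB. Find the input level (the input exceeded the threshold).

Before make-up, the level was -12.2 − 2 = -14.2 dB.
Post-compression overshoot = -14.2 − (-15.7) = 1.5 dB.
Input overshoot = R × output overshoot = 15 dB → input = -15.7 + 15 = -0.7 dB.

-0.7 dB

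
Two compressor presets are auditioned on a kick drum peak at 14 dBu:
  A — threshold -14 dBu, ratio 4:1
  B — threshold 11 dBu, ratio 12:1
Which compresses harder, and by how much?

A: GR = 28 − 28/4 = 21 dB.
B: GR = 3 − 3/12 = 2.75 dB.
A reduces 18.25 dB more.

A, by 18.25 dB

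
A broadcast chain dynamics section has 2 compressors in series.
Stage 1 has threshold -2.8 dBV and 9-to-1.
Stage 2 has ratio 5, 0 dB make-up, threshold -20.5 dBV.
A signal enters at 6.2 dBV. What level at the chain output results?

Stage 1: 9 dB above -2.8 dBV, reduced 9:1 to 1 dB above → -1.8 dBV.
Stage 2: 18.7 dB above -20.5 dBV, reduced 5:1 to 3.74 dB above → -16.76 dBV.

-16.76 dBV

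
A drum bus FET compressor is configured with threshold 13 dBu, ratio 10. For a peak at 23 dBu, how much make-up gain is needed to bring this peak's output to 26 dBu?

12 dB

Without make-up, output = threshold + overshoot/10 = 13 + 1 = 14 dBu.
Gap to target: 12 dB.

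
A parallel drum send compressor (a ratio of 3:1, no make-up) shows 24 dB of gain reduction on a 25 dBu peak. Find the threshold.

Let T be the threshold. Output overshoot = (input overshoot)/R, so 1 − T = (25 − T)/3.
3·(1 − T) = 25 − T → 2·T = 3 − 25 = -22.
T = -22/2 = -11 dBu.

-11 dBu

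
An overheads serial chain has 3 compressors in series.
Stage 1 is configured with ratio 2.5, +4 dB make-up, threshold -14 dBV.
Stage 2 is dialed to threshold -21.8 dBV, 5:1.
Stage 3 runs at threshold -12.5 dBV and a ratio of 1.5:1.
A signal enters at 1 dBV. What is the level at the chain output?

Stage 1: overshoot 15 dB → 15/2.5 = 6 dB → -8 dBV; +4 dB make-up → -4 dBV.
Stage 2: overshoot 17.8 dB → 17.8/5 = 3.56 dB → -18.24 dBV.
Stage 3: -18.24 dBV is at or below the -12.5 dBV threshold — no compression; output -18.24 dBV.

-18.24 dBV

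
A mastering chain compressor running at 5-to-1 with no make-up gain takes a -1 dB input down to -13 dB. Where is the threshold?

Gain reduction = -1 − (-13) = 12 dB; output overshoot = GR / (R − 1) = 12 / 4 = 3 dB.
Threshold = output − output overshoot = -13 − 3 = -16 dB.

-16 dB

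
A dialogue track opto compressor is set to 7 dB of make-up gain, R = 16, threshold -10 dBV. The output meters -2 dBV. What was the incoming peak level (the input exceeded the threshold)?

Before make-up, the level was -2 − 7 = -9 dBV.
Post-compression overshoot = -9 − (-10) = 1 dB.
Before 16:1 compression the overshoot was 1 × 16 = 16 dB, so input = -10 + 16 = 6 dBV.

6 dBV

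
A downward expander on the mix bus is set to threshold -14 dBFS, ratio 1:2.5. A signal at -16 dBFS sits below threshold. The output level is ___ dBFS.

-19 dBFS

Undershoot = (-14) − (-16) = 2 dB.
At 1:2.5, that expands to 5 dB under threshold.
Output = -14 − 5 = -19 dBFS.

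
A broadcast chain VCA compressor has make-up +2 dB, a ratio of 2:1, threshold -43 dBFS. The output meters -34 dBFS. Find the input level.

-29 dBFS

Remove make-up: -34 − 2 = -36 dBFS.
The compressed level sits -36 − (-43) = 7 dB over threshold.
Before 2:1 compression the overshoot was 7 × 2 = 14 dB, so input = -43 + 14 = -29 dBFS.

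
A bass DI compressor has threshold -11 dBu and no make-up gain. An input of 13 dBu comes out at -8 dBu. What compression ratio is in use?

8:1

Input overshoot = 13 − (-11) = 24 dB; output overshoot = -8 − (-11) = 3 dB.
Ratio = 24 / 3 = 8.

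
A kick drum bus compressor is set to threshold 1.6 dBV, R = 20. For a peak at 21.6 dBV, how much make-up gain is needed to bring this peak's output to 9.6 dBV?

7 dB

Without make-up, output = threshold + overshoot/20 = 1.6 + 1 = 2.6 dBV.
Gap to target: 7 dB.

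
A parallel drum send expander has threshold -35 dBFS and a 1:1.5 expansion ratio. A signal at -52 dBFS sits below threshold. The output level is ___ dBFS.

-60.5 dBFS

Below threshold, a 1:1.5 expander applies gain = (1.5−1)×(T − x) of attenuation.
(1.5−1) × 17 = 8.5 dB, so output = -52 − 8.5 = -60.5 dBFS.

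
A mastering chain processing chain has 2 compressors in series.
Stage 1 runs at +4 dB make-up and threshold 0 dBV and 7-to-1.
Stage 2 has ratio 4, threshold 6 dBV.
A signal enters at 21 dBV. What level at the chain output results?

Stage 1: 21 dBV is 21 dB over 0 dBV; at 7:1 that becomes 3 dB over, giving 3 dBV; +4 dB make-up → 7 dBV.
Stage 2: 7 dBV is 1 dB over 6 dBV; at 4:1 that becomes 0.25 dB over, giving 6.25 dBV.

6.25 dBV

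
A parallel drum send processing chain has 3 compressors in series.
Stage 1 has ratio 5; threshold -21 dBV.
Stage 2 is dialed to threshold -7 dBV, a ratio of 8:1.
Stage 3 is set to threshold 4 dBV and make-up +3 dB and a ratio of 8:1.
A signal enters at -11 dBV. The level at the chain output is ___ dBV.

Stage 1: overshoot 10 dB → 10/5 = 2 dB → -19 dBV.
Stage 2: -19 dBV is at or below the -7 dBV threshold — no compression; output -19 dBV.
Stage 3: -19 dBV is at or below the 4 dBV threshold — no compression; make-up brings it to -16 dBV.

-16 dBV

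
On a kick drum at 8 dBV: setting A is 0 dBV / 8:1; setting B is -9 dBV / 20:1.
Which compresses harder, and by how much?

A: GR = 8 − 8/8 = 7 dB.
B: GR = 17 − 17/20 = 16.15 dB.
B applies 9.15 dB more gain reduction.

B, by 9.15 dB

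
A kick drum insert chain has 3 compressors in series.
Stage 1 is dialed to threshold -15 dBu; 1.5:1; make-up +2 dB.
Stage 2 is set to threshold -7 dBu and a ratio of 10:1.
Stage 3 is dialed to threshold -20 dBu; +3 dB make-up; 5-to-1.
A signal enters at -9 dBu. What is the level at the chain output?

-14.8 dBu

Stage 1: -9 dBu is 6 dB over -15 dBu; at 1.5:1 that becomes 4 dB over, giving -11 dBu; +2 dB make-up → -9 dBu.
Stage 2: below threshold (-9 ≤ -7); passes unchanged; output -9 dBu.
Stage 3: -9 dBu is 11 dB over -20 dBu; at 5:1 that becomes 2.2 dB over, giving -17.8 dBu; +3 dB make-up → -14.8 dBu.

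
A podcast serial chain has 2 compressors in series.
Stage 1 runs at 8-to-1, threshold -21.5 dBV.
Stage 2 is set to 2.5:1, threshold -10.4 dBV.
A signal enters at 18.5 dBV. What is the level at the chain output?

Stage 1: overshoot 40 dB → 40/8 = 5 dB → -16.5 dBV.
Stage 2: -16.5 dBV ≤ -10.4 dBV, so stage 2 doesn't engage; output -16.5 dBV.

-16.5 dBV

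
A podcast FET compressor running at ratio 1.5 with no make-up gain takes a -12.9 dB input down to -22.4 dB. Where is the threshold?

-41.4 dB

Input is 28.5 dB above T (since output overshoot × R = input overshoot: (-22.4 − T)·1.5 = -12.9 − T gives T = -41.4 dB).
Check: -41.4 + (-12.9 − (-41.4))/1.5 = -41.4 + 19 = -22.4 dB. ✓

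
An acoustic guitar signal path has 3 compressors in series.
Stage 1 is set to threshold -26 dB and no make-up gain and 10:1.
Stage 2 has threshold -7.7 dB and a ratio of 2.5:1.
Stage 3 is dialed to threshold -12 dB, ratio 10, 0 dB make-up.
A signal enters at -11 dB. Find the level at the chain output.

-24.5 dB

Stage 1: -11 dB is 15 dB over -26 dB; at 10:1 that becomes 1.5 dB over, giving -24.5 dB.
Stage 2: -24.5 dB is at or below the -7.7 dB threshold — no compression; output -24.5 dB.
Stage 3: below threshold (-24.5 ≤ -12); passes unchanged; output -24.5 dB.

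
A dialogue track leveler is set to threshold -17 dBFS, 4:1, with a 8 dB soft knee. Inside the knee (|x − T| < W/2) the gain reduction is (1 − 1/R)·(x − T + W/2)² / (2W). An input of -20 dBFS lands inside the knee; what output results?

-20.046875 dBFS

x − T + W/2 = -20 − (-17) + 4 = 1.
GR = (1 − 1/4) × 1² / 16 = 0.75 × 1 / 16 = 0.046875 dB.
Output = -20 − 0.046875 = -20.046875 dBFS.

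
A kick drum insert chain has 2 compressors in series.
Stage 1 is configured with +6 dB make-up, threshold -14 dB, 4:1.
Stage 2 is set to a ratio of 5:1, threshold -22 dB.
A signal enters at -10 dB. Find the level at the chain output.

-19 dB

Stage 1: 4 dB above -14 dB, reduced 4:1 to 1 dB above → -13 dB; +6 dB make-up → -7 dB.
Stage 2: overshoot 15 dB → 15/5 = 3 dB → -19 dB.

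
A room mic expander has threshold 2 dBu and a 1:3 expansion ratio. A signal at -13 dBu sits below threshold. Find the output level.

-43 dBu

Below threshold, a 1:3 expander applies gain = (3−1)×(T − x) of attenuation.
(3−1) × 15 = 30 dB, so output = -13 − 30 = -43 dBu.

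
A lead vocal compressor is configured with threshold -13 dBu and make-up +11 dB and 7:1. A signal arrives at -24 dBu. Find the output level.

-24 dBu is 11 dB below the -13 dBu threshold, so no gain reduction is applied.
Make-up gain adds 11 dB: -24 + 11 = -13 dBu.

-13 dBu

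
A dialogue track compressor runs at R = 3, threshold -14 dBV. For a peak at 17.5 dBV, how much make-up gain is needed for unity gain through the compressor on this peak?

21 dB

The peak compresses to -14 + 31.5/3 = -3.5 dBV.
To reach 17.5 dBV requires 17.5 − (-3.5) = 21 dB of make-up.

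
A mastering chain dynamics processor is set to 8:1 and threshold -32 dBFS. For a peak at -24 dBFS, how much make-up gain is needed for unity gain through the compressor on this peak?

7 dB

Without make-up, output = threshold + overshoot/8 = -32 + 1 = -31 dBFS.
Gap to target: 7 dB.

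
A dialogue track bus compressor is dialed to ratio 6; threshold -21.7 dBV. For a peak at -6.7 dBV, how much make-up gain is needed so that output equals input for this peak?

12.5 dB

Overshoot 15 dB → 15/6 = 2.5 dB after compression, so the compressed level is -21.7 + 2.5 = -19.2 dBV.
Make-up = target − compressed = -6.7 − (-19.2) = 12.5 dB.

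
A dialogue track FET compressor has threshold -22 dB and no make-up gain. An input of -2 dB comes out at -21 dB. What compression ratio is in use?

20:1

Input overshoot = -2 − (-22) = 20 dB; output overshoot = -21 − (-22) = 1 dB.
Ratio = 20 / 1 = 20.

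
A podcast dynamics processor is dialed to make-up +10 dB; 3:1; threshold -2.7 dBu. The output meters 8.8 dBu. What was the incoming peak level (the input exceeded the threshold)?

1.8 dBu

Remove make-up: 8.8 − 10 = -1.2 dBu.
The compressed level sits -1.2 − (-2.7) = 1.5 dB over threshold.
Undo the ratio: input overshoot = 1.5 × 3 = 4.5 dB, giving input = 1.8 dBu.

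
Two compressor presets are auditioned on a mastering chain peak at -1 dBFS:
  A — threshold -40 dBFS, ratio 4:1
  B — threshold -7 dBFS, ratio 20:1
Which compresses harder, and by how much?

A: GR = 39 − 39/4 = 29.25 dB.
B: GR = 6 − 6/20 = 5.7 dB.
A reduces 23.55 dB more.

A, by 23.55 dB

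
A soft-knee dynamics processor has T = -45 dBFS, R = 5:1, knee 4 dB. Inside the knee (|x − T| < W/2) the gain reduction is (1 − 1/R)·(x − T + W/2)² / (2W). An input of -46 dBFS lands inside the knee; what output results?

x − T + W/2 = -46 − (-45) + 2 = 1.
GR = (1 − 1/5) × 1² / 8 = 0.8 × 1 / 8 = 0.1 dB.
Output = -46 − 0.1 = -46.1 dBFS.

-46.1 dBFS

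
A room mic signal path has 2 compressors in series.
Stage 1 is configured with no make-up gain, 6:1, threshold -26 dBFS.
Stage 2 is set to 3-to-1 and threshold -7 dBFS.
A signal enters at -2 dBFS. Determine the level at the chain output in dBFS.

Stage 1: 24 dB above -26 dBFS, reduced 6:1 to 4 dB above → -22 dBFS.
Stage 2: -22 dBFS is at or below the -7 dBFS threshold — no compression; output -22 dBFS.

-22 dBFS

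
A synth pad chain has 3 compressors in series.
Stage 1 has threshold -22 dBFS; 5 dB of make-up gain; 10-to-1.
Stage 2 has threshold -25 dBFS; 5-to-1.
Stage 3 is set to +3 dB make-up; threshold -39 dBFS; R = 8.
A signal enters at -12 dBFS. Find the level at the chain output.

-34.025 dBFS

Stage 1: 10 dB above -22 dBFS, reduced 10:1 to 1 dB above → -21 dBFS; +5 dB make-up → -16 dBFS.
Stage 2: -16 dBFS is 9 dB over -25 dBFS; at 5:1 that becomes 1.8 dB over, giving -23.2 dBFS.
Stage 3: 15.8 dB above -39 dBFS, reduced 8:1 to 1.975 dB above → -37.025 dBFS; +3 dB make-up → -34.025 dBFS.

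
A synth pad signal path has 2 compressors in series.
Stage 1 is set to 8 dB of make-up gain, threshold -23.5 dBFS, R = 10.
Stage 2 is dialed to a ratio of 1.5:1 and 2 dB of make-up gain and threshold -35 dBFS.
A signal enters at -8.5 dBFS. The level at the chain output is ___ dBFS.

Stage 1: 15 dB above -23.5 dBFS, reduced 10:1 to 1.5 dB above → -22 dBFS; +8 dB make-up → -14 dBFS.
Stage 2: 21 dB above -35 dBFS, reduced 1.5:1 to 14 dB above → -21 dBFS; +2 dB make-up → -19 dBFS.

-19 dBFS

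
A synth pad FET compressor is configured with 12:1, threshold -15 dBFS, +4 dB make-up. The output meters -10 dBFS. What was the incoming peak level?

-3 dBFS

Remove make-up: -10 − 4 = -14 dBFS.
That's 1 dB above the -15 dBFS threshold.
Input overshoot = R × output overshoot = 12 dB → input = -15 + 12 = -3 dBFS.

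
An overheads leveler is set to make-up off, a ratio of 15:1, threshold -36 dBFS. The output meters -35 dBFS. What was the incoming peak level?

That's 1 dB above the -36 dBFS threshold.
Before 15:1 compression the overshoot was 1 × 15 = 15 dB, so input = -36 + 15 = -21 dBFS.

-21 dBFS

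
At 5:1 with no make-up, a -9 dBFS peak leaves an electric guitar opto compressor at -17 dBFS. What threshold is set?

Input is 10 dB above T (since output overshoot × R = input overshoot: (-17 − T)·5 = -9 − T gives T = -19 dBFS).
Check: -19 + (-9 − (-19))/5 = -19 + 2 = -17 dBFS. ✓

-19 dBFS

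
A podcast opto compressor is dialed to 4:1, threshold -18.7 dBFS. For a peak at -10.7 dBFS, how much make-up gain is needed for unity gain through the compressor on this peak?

6 dB

The peak compresses to -18.7 + 8/4 = -16.7 dBFS.
To reach -10.7 dBFS requires -10.7 − (-16.7) = 6 dB of make-up.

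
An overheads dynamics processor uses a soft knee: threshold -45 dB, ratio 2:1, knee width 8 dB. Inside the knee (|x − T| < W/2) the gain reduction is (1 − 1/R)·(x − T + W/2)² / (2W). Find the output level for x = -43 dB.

x − T + W/2 = -43 − (-45) + 4 = 6.
GR = (1 − 1/2) × 6² / 16 = 0.5 × 36 / 16 = 1.125 dB.
Output = -43 − 1.125 = -44.125 dB.

-44.125 dB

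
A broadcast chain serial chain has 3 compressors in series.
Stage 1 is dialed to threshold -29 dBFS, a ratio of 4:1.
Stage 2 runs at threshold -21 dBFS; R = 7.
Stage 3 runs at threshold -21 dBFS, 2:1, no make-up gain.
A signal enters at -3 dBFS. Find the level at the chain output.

Stage 1: -3 dBFS is 26 dB over -29 dBFS; at 4:1 that becomes 6.5 dB over, giving -22.5 dBFS.
Stage 2: -22.5 dBFS ≤ -21 dBFS, so stage 2 doesn't engage; output -22.5 dBFS.
Stage 3: -22.5 dBFS ≤ -21 dBFS, so stage 3 doesn't engage; output -22.5 dBFS.

-22.5 dBFS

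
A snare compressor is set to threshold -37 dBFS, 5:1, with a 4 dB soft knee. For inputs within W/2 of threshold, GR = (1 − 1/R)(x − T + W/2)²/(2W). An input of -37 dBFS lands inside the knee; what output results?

-37.4 dBFS

x − T + W/2 = -37 − (-37) + 2 = 2.
GR = (1 − 1/5) × 2² / 8 = 0.8 × 4 / 8 = 0.4 dB.
Output = -37 − 0.4 = -37.4 dBFS.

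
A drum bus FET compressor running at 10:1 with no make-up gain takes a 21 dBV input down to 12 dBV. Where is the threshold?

Let T be the threshold. Output overshoot = (input overshoot)/R, so 12 − T = (21 − T)/10.
10·(12 − T) = 21 − T → 9·T = 120 − 21 = 99.
T = 99/9 = 11 dBV.

11 dBV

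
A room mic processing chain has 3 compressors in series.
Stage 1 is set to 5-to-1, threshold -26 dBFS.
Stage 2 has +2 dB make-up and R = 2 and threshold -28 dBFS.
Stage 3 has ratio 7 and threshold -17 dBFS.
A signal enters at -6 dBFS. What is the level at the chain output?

Stage 1: -6 dBFS is 20 dB over -26 dBFS; at 5:1 that becomes 4 dB over, giving -22 dBFS.
Stage 2: 6 dB above -28 dBFS, reduced 2:1 to 3 dB above → -25 dBFS; +2 dB make-up → -23 dBFS.
Stage 3: below threshold (-23 ≤ -17); passes unchanged; output -23 dBFS.

-23 dBFS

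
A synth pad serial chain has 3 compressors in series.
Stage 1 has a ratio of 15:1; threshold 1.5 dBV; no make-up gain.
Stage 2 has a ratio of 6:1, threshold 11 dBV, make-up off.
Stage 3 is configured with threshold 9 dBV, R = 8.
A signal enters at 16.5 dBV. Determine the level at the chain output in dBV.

Stage 1: 16.5 dBV is 15 dB over 1.5 dBV; at 15:1 that becomes 1 dB over, giving 2.5 dBV.
Stage 2: below threshold (2.5 ≤ 11); passes unchanged; output 2.5 dBV.
Stage 3: below threshold (2.5 ≤ 9); passes unchanged; output 2.5 dBV.

2.5 dBV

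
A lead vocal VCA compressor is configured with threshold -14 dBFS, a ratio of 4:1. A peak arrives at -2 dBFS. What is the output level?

The input is 12 dB above the -14 dBFS threshold.
At 4:1 the overshoot is divided by 4, leaving 3 dB above threshold.
Output = -14 + 3 = -11 dBFS.

-11 dBFS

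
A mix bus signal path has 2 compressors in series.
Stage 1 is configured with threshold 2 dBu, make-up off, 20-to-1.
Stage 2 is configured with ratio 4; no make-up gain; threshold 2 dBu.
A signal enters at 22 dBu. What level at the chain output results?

2.25 dBu

Stage 1: 20 dB above 2 dBu, reduced 20:1 to 1 dB above → 3 dBu.
Stage 2: overshoot 1 dB → 1/4 = 0.25 dB → 2.25 dBu.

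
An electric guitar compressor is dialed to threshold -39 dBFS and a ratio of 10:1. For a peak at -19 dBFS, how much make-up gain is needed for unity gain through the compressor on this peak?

The peak compresses to -39 + 20/10 = -37 dBFS.
To reach -19 dBFS requires -19 − (-37) = 18 dB of make-up.

18 dB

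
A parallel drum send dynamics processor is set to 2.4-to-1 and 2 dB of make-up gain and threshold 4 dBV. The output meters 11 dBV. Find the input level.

16 dBV

Before make-up, the level was 11 − 2 = 9 dBV.
Post-compression overshoot = 9 − 4 = 5 dB.
Input overshoot = R × output overshoot = 12 dB → input = 4 + 12 = 16 dBV.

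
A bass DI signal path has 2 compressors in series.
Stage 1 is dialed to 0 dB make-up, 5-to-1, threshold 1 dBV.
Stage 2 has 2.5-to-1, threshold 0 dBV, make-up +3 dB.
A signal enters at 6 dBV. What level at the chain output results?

3.8 dBV

Stage 1: overshoot 5 dB → 5/5 = 1 dB → 2 dBV.
Stage 2: 2 dBV is 2 dB over 0 dBV; at 2.5:1 that becomes 0.8 dB over, giving 0.8 dBV; +3 dB make-up → 3.8 dBV.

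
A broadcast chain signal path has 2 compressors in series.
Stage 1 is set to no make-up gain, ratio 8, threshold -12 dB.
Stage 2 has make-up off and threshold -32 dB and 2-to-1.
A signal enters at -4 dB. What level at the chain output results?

-21.5 dB

Stage 1: overshoot 8 dB → 8/8 = 1 dB → -11 dB.
Stage 2: overshoot 21 dB → 21/2 = 10.5 dB → -21.5 dB.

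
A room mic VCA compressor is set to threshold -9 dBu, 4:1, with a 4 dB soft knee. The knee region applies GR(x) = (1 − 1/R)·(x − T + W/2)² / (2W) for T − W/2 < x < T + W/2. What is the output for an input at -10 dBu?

-10.09375 dBu

x − T + W/2 = -10 − (-9) + 2 = 1.
GR = (1 − 1/4) × 1² / 8 = 0.75 × 1 / 8 = 0.09375 dB.
Output = -10 − 0.09375 = -10.09375 dBu.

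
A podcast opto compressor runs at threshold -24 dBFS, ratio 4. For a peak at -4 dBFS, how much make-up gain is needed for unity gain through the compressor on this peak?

Without make-up, output = threshold + overshoot/4 = -24 + 5 = -19 dBFS.
Gap to target: 15 dB.

15 dB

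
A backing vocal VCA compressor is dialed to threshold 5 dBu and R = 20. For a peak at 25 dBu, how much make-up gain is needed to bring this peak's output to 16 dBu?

Without make-up, output = threshold + overshoot/20 = 5 + 1 = 6 dBu.
Gap to target: 10 dB.

10 dB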